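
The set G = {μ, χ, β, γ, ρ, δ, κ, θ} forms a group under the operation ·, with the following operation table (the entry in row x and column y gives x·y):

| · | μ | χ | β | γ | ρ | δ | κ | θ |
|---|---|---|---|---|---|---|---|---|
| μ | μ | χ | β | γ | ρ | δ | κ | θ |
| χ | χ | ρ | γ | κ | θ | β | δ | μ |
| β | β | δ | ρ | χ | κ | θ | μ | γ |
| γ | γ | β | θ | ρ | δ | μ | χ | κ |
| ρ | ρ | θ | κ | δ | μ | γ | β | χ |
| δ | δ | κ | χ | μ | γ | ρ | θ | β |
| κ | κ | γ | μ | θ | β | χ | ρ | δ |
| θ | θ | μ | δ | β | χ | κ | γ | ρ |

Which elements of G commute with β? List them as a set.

{β, κ, μ, ρ}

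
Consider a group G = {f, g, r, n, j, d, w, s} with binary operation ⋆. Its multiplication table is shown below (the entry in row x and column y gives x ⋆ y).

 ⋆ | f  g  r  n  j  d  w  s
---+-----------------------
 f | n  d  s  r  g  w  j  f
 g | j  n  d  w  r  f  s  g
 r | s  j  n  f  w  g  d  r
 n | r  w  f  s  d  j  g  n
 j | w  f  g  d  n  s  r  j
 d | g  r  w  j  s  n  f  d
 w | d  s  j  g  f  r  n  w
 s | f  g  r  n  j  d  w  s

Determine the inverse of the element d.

j

First locate the identity: row s matches the header, so s is the identity.
Scan row d for s: d ⋆ j = s. Hence d^(-1) = j.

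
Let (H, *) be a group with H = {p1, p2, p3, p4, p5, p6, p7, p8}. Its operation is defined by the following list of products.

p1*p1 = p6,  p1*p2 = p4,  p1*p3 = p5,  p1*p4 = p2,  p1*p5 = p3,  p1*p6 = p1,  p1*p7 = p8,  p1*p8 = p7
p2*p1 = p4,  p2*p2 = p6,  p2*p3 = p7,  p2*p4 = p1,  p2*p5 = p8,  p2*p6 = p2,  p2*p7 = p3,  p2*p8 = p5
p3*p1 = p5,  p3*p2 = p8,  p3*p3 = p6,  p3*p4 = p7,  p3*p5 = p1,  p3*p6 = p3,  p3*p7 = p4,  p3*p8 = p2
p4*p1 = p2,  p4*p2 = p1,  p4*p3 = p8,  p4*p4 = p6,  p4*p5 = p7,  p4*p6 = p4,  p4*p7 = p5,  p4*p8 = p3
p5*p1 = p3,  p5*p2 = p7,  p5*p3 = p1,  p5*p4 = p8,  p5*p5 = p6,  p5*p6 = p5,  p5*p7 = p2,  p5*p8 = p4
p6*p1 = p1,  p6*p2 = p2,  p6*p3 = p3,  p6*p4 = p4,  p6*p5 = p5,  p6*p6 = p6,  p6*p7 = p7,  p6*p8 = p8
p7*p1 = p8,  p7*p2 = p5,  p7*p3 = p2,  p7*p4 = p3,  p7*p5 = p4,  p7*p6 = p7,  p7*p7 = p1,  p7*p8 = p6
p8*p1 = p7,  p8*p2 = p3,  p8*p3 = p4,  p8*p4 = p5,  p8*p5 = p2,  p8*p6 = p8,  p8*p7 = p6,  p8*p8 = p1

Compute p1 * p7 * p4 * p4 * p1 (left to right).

p7

p1 * p7 = p8
p8 * p4 = p5
p5 * p4 = p8
p8 * p1 = p7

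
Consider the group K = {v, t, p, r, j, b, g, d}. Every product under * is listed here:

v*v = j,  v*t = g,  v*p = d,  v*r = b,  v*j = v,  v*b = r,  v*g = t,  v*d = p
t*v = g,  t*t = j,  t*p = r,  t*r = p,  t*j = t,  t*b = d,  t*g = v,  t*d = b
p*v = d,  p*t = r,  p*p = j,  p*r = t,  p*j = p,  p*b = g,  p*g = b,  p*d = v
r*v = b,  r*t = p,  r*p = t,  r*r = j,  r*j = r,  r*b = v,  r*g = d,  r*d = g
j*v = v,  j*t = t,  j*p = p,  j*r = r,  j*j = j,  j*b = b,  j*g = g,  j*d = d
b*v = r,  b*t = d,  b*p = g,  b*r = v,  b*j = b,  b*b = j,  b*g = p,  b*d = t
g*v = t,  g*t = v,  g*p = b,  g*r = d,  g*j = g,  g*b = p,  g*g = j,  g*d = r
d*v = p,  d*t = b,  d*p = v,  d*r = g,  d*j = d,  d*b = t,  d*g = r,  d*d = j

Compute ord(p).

The identity element is j (its row matches the header).
p^1 = p
p^2 = p * p = j
The first power of p equal to the identity is p^2, so ord(p) = 2.
(Structurally, K here is isomorphic to the elementary abelian group (Z_2)^3.)

2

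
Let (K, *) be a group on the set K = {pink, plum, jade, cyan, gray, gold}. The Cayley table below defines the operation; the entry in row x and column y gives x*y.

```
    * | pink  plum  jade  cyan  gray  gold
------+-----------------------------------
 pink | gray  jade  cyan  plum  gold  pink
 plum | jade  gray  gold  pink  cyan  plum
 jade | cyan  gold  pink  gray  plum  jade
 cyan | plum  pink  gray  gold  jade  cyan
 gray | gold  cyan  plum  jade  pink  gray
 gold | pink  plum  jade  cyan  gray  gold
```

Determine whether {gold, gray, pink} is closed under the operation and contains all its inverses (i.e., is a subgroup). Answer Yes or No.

Yes

{gold, gray, pink} contains the identity gold.
Checking products: every product of two elements of {gold, gray, pink} (read from the table) lies in {gold, gray, pink}, so the set is closed.
In a finite group, a nonempty closed subset is a subgroup. So {gold, gray, pink} ≤ K.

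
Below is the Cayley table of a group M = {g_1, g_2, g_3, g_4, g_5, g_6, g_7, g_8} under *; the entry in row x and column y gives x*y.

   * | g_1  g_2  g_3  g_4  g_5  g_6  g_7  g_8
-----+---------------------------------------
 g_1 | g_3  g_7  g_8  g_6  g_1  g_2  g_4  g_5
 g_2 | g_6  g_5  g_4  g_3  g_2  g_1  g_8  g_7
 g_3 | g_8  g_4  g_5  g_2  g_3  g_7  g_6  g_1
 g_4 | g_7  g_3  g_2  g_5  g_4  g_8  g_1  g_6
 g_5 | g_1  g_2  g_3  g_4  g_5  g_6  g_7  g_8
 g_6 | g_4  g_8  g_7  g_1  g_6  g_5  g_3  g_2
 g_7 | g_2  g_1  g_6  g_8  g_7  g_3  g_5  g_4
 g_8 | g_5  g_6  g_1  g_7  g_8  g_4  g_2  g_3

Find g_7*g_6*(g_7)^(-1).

g_6

The identity is g_5. In row g_7, the entry g_5 sits in column g_7, so g_7^(-1) = g_7.
g_7*g_6 = g_3
g_3*g_7 = g_6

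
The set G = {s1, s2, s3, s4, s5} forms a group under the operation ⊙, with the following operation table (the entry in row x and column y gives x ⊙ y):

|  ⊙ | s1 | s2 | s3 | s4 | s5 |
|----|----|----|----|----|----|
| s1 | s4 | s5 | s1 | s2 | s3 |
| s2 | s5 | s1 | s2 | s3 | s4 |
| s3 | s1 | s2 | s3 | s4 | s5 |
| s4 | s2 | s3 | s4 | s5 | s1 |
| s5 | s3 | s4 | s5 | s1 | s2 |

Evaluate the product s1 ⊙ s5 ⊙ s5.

s5

s1 ⊙ s5 = s3
s3 ⊙ s5 = s5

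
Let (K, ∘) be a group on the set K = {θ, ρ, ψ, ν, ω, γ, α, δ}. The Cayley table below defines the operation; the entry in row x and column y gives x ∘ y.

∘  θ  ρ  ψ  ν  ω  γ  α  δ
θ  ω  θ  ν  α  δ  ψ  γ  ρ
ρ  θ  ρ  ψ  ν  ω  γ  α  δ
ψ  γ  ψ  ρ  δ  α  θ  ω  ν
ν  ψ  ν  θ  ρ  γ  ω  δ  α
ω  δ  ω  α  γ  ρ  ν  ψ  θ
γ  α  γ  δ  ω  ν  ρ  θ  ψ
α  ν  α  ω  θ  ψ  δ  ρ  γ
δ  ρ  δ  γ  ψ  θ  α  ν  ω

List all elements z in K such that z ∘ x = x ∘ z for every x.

An element z is central iff its row equals its column in the table.
For θ: θ ∘ ν = α ≠ ψ = ν ∘ θ, so θ ∉ Z.
Checking each element this way leaves Z(K) = {ρ, ω}.

{ρ, ω}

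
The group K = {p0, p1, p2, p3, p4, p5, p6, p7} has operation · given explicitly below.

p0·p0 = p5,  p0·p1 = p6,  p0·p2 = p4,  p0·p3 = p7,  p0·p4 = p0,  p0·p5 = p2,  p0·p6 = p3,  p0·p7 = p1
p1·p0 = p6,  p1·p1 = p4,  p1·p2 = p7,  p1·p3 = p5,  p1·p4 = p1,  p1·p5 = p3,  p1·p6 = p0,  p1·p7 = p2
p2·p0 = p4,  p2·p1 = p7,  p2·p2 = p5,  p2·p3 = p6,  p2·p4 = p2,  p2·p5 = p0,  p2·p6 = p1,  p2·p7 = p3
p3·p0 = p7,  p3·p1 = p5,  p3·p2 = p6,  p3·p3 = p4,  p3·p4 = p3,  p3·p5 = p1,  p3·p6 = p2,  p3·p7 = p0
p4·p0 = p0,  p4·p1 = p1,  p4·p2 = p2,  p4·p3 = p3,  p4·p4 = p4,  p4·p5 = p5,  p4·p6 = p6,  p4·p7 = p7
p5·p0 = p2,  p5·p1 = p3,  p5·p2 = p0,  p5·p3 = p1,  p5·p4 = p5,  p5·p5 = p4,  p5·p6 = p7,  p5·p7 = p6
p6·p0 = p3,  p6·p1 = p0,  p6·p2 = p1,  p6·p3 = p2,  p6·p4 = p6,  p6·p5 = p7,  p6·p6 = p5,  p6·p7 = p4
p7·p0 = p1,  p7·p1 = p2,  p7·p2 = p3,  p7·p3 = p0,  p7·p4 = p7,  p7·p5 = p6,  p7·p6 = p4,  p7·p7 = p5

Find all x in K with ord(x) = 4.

{p0, p2, p6, p7}

Identity is p4. Compute the order of each non-identity element by repeated multiplication:
  p0: p0 → p5 → p2 → p4  (order 4)
  p1: p1 → p4  (order 2)
  p2: p2 → p5 → p0 → p4  (order 4)
  p3: p3 → p4  (order 2)
  p5: p5 → p4  (order 2)
  p6: p6 → p5 → p7 → p4  (order 4)
  p7: p7 → p5 → p6 → p4  (order 4)
Elements of order 4: {p0, p2, p6, p7}.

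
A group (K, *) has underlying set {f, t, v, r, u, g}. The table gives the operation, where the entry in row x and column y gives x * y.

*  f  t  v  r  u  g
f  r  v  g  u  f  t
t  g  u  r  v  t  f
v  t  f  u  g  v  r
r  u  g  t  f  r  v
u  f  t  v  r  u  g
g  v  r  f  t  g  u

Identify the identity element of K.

The identity e satisfies e * x = x for all x, so its row in the table reproduces the column headers.
Row u reads: f, t, v, r, u, g — exactly the header order. So u is the identity.

u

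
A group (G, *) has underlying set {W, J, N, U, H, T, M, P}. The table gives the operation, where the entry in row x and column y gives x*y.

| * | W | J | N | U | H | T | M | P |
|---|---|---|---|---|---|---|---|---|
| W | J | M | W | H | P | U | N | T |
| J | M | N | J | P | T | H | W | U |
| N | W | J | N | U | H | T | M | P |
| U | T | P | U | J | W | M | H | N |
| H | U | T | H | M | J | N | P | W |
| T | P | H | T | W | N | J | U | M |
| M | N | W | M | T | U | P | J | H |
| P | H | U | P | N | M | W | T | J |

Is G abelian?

No

U*H = W but H*U = M.
Since U and H do not commute, G is not abelian.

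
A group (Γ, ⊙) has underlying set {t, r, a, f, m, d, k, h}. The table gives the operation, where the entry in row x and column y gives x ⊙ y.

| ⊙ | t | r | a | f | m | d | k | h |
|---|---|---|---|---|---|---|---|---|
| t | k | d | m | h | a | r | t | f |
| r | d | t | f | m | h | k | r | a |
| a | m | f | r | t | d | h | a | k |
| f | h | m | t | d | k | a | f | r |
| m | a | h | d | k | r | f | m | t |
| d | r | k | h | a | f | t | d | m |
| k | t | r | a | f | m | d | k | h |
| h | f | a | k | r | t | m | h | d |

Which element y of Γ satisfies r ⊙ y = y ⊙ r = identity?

First locate the identity: row k matches the header, so k is the identity.
Scan row r for k: r ⊙ d = k. Hence r^(-1) = d.

d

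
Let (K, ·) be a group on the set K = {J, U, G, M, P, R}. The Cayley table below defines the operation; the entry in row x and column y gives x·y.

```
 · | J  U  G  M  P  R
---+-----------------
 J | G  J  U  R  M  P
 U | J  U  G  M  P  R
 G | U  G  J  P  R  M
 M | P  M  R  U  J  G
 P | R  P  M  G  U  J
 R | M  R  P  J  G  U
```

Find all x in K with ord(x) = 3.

{G, J}

Identity is U. Compute the order of each non-identity element by repeated multiplication:
  J: J → G → U  (order 3)
  G: G → J → U  (order 3)
  M: M → U  (order 2)
  P: P → U  (order 2)
  R: R → U  (order 2)
Elements of order 3: {G, J}.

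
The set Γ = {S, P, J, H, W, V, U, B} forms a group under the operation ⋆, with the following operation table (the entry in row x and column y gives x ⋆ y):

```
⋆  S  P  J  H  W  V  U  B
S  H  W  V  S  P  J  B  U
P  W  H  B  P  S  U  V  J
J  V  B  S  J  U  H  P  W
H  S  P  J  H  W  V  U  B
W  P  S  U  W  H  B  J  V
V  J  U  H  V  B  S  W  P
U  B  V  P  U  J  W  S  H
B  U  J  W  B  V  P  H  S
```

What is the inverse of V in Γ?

First locate the identity: row H matches the header, so H is the identity.
Scan row V for H: V ⋆ J = H. Hence V^(-1) = J.

J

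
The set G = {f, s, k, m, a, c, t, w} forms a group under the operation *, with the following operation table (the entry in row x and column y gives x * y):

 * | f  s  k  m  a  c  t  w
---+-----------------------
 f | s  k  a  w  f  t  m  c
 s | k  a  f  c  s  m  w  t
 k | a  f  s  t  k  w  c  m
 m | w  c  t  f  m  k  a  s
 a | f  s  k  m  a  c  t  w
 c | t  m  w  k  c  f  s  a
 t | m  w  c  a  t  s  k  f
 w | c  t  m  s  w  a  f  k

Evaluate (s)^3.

s

s^1 = s
s^2 = s * s = a
s^3 = a * s = s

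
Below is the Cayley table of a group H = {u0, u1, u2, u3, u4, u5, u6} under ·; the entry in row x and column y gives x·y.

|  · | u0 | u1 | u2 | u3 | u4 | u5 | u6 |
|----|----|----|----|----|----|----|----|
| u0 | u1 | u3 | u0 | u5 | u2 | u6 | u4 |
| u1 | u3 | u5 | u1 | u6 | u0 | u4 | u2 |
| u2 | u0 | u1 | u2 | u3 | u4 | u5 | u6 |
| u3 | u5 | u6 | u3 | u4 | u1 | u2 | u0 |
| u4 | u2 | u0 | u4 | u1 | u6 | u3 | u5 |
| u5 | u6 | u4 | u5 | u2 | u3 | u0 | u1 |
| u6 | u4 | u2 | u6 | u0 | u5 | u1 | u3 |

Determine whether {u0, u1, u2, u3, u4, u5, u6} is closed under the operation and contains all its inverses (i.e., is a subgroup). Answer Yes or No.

{u0, u1, u2, u3, u4, u5, u6} contains the identity u2.
Checking products: every product of two elements of {u0, u1, u2, u3, u4, u5, u6} (read from the table) lies in {u0, u1, u2, u3, u4, u5, u6}, so the set is closed.
In a finite group, a nonempty closed subset is a subgroup. So {u0, u1, u2, u3, u4, u5, u6} ≤ H.

Yes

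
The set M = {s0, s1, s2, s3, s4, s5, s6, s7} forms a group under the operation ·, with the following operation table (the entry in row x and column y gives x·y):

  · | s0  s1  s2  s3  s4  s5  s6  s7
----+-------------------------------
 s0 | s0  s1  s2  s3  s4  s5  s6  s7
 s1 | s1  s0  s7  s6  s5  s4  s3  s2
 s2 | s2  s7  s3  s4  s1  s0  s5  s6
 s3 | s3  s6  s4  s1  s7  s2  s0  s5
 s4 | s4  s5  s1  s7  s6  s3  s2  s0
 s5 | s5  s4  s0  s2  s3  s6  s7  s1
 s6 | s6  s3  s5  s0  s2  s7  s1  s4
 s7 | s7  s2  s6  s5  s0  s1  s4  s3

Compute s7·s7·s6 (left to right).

s7·s7 = s3
s3·s6 = s0

s0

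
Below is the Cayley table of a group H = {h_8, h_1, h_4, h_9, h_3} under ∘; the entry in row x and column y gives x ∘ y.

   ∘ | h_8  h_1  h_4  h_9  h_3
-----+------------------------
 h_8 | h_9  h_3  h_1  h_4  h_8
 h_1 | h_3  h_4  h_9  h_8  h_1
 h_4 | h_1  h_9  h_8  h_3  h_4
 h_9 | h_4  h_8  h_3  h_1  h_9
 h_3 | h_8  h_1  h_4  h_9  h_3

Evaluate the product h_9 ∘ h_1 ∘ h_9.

h_4

h_9 ∘ h_1 = h_8
h_8 ∘ h_9 = h_4
(Structurally, H here is isomorphic to the cyclic group Z_5.)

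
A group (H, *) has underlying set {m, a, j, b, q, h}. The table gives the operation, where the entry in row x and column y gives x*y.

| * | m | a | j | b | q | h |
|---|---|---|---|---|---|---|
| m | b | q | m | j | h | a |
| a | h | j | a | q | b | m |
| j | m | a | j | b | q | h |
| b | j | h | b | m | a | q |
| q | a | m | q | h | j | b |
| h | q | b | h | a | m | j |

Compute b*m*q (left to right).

q

b*m = j
j*q = q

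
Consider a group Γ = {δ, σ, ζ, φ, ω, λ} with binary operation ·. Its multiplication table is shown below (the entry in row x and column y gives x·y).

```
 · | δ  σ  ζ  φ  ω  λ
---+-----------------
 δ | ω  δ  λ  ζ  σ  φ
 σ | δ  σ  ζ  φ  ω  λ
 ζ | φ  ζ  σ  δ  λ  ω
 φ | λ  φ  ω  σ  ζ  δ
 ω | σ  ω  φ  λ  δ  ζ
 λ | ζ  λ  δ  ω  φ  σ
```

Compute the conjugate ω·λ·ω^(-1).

φ

The identity is σ. In row ω, the entry σ sits in column δ, so ω^(-1) = δ.
ω·λ = ζ
ζ·δ = φ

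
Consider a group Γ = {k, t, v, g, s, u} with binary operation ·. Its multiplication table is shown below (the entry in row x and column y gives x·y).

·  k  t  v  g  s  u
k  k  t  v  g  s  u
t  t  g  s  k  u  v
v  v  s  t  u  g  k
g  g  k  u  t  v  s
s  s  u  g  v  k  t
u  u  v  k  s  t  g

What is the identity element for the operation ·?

k

The identity e satisfies e·x = x for all x, so its row in the table reproduces the column headers.
Row k reads: k, t, v, g, s, u — exactly the header order. So k is the identity.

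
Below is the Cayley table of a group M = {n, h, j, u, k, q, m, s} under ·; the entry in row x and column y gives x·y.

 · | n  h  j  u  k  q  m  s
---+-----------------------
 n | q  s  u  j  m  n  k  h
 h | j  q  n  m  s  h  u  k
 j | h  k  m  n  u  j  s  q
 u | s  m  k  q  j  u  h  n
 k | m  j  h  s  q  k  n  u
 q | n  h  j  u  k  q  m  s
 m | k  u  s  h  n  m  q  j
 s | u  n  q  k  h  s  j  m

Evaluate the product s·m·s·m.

s·m = j
j·s = q
q·m = m

m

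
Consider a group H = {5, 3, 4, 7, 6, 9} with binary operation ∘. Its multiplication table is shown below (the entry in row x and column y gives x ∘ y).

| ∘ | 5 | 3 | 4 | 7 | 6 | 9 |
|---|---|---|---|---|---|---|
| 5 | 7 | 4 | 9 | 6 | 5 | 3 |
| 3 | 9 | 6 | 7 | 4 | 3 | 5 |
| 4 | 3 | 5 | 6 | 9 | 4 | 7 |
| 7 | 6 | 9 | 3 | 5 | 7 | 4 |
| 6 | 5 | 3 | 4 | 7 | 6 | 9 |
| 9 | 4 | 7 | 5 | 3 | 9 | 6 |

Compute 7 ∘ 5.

Read row 7, column 5: 7 ∘ 5 = 6.

6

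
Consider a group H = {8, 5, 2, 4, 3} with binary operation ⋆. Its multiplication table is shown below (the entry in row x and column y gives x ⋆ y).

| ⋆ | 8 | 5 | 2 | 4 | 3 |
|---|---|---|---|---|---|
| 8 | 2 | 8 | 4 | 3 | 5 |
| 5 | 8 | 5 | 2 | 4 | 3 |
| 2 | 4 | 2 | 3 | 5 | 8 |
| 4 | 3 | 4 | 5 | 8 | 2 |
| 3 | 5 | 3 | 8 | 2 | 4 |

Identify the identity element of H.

The identity e satisfies e ⋆ x = x for all x, so its row in the table reproduces the column headers.
Row 5 reads: 8, 5, 2, 4, 3 — exactly the header order. So 5 is the identity.

5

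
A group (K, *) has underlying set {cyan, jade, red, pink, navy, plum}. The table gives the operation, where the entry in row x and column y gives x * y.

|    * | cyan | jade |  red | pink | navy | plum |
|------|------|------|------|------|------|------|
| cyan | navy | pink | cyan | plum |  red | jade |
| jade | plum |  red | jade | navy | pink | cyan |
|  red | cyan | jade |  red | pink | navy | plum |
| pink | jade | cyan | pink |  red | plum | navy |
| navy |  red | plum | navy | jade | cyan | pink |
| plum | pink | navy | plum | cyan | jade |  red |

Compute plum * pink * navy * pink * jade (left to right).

plum * pink = cyan
cyan * navy = red
red * pink = pink
pink * jade = cyan

cyan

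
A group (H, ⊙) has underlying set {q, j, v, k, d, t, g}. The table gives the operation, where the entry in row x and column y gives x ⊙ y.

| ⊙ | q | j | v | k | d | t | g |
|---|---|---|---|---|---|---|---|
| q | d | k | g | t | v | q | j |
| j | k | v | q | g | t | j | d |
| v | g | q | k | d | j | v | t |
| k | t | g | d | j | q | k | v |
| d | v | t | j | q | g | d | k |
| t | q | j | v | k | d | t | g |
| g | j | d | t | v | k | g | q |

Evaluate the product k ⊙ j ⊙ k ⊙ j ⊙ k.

t

k ⊙ j = g
g ⊙ k = v
v ⊙ j = q
q ⊙ k = t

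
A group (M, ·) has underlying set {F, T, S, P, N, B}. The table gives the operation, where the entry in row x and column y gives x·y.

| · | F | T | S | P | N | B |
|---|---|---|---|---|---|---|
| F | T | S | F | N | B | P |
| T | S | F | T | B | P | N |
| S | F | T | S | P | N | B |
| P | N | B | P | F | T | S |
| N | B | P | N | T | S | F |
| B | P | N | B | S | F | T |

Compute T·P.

Read row T, column P: T·P = B.

B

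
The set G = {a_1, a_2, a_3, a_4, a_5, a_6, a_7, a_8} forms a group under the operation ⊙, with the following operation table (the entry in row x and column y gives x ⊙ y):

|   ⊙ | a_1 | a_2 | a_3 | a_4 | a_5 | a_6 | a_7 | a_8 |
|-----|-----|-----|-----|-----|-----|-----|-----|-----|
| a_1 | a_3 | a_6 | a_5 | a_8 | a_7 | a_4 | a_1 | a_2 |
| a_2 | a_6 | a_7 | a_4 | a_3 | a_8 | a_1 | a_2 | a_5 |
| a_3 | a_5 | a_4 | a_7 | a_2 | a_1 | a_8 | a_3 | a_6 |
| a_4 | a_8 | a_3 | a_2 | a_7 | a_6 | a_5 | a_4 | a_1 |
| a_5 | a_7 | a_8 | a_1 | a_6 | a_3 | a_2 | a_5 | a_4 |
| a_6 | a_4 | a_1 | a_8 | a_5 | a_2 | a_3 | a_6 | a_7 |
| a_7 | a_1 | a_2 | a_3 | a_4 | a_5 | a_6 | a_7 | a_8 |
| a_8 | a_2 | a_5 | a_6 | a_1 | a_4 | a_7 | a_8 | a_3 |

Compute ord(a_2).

2

The identity element is a_7 (its row matches the header).
a_2^1 = a_2
a_2^2 = a_2 ⊙ a_2 = a_7
The first power of a_2 equal to the identity is a_2^2, so ord(a_2) = 2.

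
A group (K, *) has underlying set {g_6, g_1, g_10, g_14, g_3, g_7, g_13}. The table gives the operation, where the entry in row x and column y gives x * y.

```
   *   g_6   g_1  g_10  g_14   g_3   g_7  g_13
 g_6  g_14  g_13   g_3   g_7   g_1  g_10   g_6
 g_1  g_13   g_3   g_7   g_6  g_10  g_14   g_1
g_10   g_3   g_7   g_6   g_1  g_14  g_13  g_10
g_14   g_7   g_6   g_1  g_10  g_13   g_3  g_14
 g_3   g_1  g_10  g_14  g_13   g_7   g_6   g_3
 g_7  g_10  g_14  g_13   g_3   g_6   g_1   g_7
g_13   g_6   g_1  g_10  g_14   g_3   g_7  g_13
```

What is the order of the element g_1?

7

The identity element is g_13 (its row matches the header).
g_1^1 = g_1
g_1^2 = g_1 * g_1 = g_3
g_1^3 = g_3 * g_1 = g_10
g_1^4 = g_10 * g_1 = g_7
g_1^5 = g_7 * g_1 = g_14
g_1^6 = g_14 * g_1 = g_6
g_1^7 = g_6 * g_1 = g_13
The first power of g_1 equal to the identity is g_1^7, so ord(g_1) = 7.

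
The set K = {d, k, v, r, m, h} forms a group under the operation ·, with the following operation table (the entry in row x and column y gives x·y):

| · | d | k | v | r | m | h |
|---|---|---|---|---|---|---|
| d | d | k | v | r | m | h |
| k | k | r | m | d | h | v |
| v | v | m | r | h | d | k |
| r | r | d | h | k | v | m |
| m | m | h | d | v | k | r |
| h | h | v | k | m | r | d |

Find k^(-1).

r

First locate the identity: row d matches the header, so d is the identity.
Scan row k for d: k·r = d. Hence k^(-1) = r.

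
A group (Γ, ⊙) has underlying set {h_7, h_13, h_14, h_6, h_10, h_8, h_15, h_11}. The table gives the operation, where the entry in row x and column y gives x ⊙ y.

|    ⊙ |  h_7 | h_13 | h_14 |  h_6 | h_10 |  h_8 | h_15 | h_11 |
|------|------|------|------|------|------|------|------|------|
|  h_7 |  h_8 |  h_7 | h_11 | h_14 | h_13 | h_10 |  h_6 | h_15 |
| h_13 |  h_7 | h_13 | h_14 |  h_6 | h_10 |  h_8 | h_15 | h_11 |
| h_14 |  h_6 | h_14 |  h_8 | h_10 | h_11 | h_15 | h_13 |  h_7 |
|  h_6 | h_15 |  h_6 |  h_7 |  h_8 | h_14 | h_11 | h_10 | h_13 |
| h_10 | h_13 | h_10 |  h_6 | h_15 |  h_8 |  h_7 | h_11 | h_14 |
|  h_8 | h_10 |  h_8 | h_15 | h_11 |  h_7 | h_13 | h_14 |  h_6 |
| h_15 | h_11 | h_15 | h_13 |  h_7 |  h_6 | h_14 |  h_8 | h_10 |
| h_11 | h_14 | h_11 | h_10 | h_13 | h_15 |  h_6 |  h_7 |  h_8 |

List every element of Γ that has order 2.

Identity is h_13. Compute the order of each non-identity element by repeated multiplication:
  h_7: h_7 → h_8 → h_10 → h_13  (order 4)
  h_14: h_14 → h_8 → h_15 → h_13  (order 4)
  h_6: h_6 → h_8 → h_11 → h_13  (order 4)
  h_10: h_10 → h_8 → h_7 → h_13  (order 4)
  h_8: h_8 → h_13  (order 2)
  h_15: h_15 → h_8 → h_14 → h_13  (order 4)
  h_11: h_11 → h_8 → h_6 → h_13  (order 4)
Elements of order 2: {h_8}.

{h_8}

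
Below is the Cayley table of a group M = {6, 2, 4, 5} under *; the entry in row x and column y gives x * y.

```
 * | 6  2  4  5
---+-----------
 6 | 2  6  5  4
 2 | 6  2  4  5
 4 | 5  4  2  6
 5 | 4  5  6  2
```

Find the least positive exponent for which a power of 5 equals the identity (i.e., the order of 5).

2

The identity element is 2 (its row matches the header).
5^1 = 5
5^2 = 5 * 5 = 2
The first power of 5 equal to the identity is 5^2, so ord(5) = 2.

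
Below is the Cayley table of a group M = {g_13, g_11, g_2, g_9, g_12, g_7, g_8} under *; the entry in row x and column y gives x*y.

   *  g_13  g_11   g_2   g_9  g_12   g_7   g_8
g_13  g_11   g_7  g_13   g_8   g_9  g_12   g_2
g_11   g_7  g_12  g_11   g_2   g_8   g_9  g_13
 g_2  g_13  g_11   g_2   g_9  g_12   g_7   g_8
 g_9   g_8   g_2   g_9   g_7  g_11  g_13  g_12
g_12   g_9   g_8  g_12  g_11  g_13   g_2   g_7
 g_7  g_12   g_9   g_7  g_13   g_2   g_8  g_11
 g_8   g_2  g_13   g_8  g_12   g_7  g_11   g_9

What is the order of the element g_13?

The identity element is g_2 (its row matches the header).
g_13^1 = g_13
g_13^2 = g_13*g_13 = g_11
g_13^3 = g_11*g_13 = g_7
g_13^4 = g_7*g_13 = g_12
g_13^5 = g_12*g_13 = g_9
g_13^6 = g_9*g_13 = g_8
g_13^7 = g_8*g_13 = g_2
The first power of g_13 equal to the identity is g_13^7, so ord(g_13) = 7.

7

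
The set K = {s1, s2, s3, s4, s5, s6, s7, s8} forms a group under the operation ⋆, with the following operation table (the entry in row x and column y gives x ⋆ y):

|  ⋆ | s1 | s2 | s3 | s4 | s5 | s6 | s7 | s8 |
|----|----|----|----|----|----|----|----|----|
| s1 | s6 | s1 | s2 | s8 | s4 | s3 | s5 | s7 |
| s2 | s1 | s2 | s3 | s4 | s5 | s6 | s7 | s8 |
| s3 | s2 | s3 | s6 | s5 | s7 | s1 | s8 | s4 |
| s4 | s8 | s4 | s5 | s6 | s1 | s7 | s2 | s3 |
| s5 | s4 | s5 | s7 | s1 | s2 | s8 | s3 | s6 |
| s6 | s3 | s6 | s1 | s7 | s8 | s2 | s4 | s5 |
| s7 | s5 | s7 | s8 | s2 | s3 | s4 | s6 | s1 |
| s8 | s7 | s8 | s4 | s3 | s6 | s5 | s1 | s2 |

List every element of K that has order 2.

Identity is s2. Compute the order of each non-identity element by repeated multiplication:
  s1: s1 → s6 → s3 → s2  (order 4)
  s3: s3 → s6 → s1 → s2  (order 4)
  s4: s4 → s6 → s7 → s2  (order 4)
  s5: s5 → s2  (order 2)
  s6: s6 → s2  (order 2)
  s7: s7 → s6 → s4 → s2  (order 4)
  s8: s8 → s2  (order 2)
Elements of order 2: {s5, s6, s8}.

{s5, s6, s8}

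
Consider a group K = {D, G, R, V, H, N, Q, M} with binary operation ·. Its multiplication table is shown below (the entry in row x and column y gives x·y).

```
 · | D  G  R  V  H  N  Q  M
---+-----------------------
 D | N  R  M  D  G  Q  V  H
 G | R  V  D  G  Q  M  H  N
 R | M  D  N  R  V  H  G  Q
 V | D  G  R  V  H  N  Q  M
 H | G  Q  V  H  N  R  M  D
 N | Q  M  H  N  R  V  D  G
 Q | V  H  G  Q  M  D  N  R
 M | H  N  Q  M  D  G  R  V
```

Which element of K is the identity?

The identity e satisfies e·x = x for all x, so its row in the table reproduces the column headers.
Row V reads: D, G, R, V, H, N, Q, M — exactly the header order. So V is the identity.

V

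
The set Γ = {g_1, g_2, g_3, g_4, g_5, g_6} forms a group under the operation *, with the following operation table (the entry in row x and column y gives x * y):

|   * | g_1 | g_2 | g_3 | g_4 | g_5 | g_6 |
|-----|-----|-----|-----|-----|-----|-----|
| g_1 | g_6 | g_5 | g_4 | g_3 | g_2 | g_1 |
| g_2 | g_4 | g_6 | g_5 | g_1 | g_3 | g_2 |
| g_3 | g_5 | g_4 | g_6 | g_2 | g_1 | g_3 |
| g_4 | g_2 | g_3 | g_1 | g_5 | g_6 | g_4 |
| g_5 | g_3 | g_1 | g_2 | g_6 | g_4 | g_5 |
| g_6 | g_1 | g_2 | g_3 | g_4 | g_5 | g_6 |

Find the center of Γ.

An element z is central iff its row equals its column in the table.
For g_2: g_2 * g_5 = g_3 ≠ g_1 = g_5 * g_2, so g_2 ∉ Z.
Checking each element this way leaves Z(Γ) = {g_6}.

{g_6}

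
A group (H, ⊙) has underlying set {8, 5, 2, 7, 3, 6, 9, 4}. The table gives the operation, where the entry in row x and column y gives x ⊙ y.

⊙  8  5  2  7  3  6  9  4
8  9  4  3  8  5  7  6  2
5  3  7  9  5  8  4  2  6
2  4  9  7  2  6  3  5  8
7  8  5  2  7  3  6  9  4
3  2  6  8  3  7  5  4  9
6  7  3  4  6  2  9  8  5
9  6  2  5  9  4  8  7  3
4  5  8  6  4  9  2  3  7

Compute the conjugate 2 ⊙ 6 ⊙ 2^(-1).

8

The identity is 7. In row 2, the entry 7 sits in column 2, so 2^(-1) = 2.
2 ⊙ 6 = 3
3 ⊙ 2 = 8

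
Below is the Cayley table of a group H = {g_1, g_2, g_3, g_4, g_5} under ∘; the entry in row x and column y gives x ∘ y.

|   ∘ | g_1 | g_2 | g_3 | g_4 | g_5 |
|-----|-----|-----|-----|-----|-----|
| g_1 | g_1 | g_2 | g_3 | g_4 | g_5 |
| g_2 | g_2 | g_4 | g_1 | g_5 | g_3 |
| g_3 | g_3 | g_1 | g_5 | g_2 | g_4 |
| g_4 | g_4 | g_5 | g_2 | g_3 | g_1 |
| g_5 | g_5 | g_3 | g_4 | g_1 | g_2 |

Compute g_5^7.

g_5^1 = g_5
g_5^2 = g_5 ∘ g_5 = g_2
g_5^3 = g_2 ∘ g_5 = g_3
g_5^4 = g_3 ∘ g_5 = g_4
g_5^5 = g_4 ∘ g_5 = g_1
g_5^6 = g_1 ∘ g_5 = g_5
g_5^7 = g_5 ∘ g_5 = g_2
(Structurally, H here is isomorphic to the cyclic group Z_5.)

g_2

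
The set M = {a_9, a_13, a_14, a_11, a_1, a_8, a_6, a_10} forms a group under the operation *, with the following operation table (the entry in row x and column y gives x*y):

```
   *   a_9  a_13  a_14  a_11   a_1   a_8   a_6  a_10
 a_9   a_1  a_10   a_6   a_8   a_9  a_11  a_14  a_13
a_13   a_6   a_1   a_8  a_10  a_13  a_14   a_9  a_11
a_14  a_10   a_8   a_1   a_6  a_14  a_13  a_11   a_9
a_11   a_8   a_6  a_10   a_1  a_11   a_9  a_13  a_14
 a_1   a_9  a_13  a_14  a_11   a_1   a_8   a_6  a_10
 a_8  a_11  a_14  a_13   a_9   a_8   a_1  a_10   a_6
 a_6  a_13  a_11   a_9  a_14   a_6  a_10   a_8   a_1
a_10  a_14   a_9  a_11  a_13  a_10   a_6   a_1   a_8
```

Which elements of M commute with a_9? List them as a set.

{a_1, a_11, a_8, a_9}

Compare row a_9 with column a_9 entry by entry.
a_8*a_9 = a_11 = a_9*a_8, so a_8 commutes with a_9.
a_13*a_9 = a_6 but a_9*a_13 = a_10, so a_13 does not.
Collecting the elements that commute with a_9: C(a_9) = {a_1, a_11, a_8, a_9}.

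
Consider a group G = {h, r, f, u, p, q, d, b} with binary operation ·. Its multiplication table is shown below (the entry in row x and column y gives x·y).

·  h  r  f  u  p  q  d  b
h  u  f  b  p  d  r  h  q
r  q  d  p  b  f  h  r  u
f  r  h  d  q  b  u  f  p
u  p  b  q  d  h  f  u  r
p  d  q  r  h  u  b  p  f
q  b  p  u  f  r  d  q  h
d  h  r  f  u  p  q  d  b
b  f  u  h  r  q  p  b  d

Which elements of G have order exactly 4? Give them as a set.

{h, p}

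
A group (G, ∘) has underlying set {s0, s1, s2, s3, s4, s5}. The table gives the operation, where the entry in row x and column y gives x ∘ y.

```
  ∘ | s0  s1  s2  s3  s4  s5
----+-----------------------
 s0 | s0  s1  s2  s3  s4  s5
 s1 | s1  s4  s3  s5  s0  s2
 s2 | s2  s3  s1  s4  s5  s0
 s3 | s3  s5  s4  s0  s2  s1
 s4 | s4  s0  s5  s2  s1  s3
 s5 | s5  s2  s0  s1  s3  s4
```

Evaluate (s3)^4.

s0

s3^1 = s3
s3^2 = s3 ∘ s3 = s0
s3^3 = s0 ∘ s3 = s3
s3^4 = s3 ∘ s3 = s0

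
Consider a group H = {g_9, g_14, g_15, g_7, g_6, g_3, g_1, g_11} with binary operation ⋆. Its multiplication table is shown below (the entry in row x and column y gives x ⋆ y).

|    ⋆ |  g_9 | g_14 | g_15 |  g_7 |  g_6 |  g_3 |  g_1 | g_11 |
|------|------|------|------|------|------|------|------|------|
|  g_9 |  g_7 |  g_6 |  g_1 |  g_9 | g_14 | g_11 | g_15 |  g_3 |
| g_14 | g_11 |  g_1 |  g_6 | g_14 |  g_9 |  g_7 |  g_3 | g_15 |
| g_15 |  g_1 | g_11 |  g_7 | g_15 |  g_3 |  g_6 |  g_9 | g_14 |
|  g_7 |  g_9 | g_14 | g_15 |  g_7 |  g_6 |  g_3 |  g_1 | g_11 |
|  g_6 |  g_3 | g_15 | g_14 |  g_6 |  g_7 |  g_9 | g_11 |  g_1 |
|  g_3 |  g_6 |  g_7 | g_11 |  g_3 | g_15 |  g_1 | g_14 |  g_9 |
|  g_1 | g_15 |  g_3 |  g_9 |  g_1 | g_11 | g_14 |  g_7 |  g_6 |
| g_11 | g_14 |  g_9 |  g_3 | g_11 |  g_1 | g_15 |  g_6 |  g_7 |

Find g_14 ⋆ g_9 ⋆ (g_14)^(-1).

g_15

The identity is g_7. In row g_14, the entry g_7 sits in column g_3, so g_14^(-1) = g_3.
g_14 ⋆ g_9 = g_11
g_11 ⋆ g_3 = g_15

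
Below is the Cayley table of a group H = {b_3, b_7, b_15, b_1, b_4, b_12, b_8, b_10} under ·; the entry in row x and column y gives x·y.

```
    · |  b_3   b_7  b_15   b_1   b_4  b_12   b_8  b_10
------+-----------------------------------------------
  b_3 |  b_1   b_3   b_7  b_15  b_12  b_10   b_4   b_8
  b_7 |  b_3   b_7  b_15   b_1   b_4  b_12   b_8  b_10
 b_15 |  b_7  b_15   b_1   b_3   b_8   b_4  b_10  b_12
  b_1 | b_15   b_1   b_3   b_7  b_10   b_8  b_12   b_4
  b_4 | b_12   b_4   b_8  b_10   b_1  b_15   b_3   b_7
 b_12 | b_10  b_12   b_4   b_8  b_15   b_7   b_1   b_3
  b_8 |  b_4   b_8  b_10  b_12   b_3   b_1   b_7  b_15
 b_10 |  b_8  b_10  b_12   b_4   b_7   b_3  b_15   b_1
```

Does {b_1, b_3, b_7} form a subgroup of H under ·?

b_1·b_3 = b_15, which is not in {b_1, b_3, b_7}.
The subset is not closed under ·, so it is not a subgroup.

No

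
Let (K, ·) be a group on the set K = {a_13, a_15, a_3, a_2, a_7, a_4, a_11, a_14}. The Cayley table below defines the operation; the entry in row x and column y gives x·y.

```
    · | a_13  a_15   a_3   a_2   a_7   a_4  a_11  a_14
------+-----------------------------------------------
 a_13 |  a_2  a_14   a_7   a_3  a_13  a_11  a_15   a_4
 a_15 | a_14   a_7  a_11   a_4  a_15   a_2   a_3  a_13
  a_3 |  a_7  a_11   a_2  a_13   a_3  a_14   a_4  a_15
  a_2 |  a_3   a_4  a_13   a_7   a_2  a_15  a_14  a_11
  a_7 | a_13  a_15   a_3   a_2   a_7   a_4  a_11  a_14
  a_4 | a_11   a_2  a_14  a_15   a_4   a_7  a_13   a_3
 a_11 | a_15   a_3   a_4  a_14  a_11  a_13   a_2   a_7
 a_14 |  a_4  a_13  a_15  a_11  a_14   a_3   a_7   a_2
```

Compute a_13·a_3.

Read row a_13, column a_3: a_13·a_3 = a_7.

a_7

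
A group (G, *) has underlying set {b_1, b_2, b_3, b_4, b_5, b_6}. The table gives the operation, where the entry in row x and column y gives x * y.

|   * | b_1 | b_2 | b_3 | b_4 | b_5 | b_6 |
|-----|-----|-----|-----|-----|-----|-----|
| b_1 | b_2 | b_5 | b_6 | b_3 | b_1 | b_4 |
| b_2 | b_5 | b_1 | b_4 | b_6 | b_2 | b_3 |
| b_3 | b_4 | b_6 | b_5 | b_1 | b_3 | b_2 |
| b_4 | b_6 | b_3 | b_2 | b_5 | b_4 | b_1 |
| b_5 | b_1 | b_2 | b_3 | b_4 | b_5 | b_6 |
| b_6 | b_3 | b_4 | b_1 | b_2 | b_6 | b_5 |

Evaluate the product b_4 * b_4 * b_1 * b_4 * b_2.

b_6

b_4 * b_4 = b_5
b_5 * b_1 = b_1
b_1 * b_4 = b_3
b_3 * b_2 = b_6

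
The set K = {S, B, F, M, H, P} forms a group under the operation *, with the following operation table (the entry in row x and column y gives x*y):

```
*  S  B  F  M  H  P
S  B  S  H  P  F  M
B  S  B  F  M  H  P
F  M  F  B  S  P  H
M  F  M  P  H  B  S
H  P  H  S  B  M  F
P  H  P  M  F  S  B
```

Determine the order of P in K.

2

The identity element is B (its row matches the header).
P^1 = P
P^2 = P*P = B
The first power of P equal to the identity is P^2, so ord(P) = 2.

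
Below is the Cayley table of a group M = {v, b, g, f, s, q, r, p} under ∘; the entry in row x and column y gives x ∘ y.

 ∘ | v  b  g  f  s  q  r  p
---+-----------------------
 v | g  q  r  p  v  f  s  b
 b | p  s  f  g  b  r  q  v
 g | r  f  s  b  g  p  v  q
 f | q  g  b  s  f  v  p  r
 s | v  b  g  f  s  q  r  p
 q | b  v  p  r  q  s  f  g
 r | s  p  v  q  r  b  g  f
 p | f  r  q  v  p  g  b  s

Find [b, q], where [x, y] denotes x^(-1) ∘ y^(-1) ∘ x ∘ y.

g

Identity is s; from the table b^(-1) = b and q^(-1) = q.
b ∘ q = r
r ∘ b = p
p ∘ q = g
(Structurally, M here is isomorphic to the dihedral group D_4.)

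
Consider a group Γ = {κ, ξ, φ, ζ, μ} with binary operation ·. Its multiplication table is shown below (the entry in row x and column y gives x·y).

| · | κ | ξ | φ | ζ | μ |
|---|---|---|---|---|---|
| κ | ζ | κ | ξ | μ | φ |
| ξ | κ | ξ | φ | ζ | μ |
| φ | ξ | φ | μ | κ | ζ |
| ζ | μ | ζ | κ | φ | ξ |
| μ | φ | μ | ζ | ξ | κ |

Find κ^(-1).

φ

First locate the identity: row ξ matches the header, so ξ is the identity.
Scan row κ for ξ: κ·φ = ξ. Hence κ^(-1) = φ.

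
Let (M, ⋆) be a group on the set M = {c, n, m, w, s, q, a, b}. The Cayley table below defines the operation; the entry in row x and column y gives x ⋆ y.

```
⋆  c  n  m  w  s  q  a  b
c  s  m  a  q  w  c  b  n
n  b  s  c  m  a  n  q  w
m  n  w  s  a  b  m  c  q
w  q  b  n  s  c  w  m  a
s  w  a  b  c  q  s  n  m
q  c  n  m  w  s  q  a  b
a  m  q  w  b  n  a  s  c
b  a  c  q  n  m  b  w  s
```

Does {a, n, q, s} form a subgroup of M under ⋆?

{a, n, q, s} contains the identity q.
Checking products: every product of two elements of {a, n, q, s} (read from the table) lies in {a, n, q, s}, so the set is closed.
In a finite group, a nonempty closed subset is a subgroup. So {a, n, q, s} ≤ M.

Yes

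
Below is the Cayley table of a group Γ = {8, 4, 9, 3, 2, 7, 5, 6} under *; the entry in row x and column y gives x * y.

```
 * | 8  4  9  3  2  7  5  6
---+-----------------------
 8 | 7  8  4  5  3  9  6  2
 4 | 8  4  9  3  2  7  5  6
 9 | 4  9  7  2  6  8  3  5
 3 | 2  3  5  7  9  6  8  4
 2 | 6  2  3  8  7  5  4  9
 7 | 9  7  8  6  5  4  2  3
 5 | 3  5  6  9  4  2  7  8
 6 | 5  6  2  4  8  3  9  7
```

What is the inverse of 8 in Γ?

First locate the identity: row 4 matches the header, so 4 is the identity.
Scan row 8 for 4: 8 * 9 = 4. Hence 8^(-1) = 9.

9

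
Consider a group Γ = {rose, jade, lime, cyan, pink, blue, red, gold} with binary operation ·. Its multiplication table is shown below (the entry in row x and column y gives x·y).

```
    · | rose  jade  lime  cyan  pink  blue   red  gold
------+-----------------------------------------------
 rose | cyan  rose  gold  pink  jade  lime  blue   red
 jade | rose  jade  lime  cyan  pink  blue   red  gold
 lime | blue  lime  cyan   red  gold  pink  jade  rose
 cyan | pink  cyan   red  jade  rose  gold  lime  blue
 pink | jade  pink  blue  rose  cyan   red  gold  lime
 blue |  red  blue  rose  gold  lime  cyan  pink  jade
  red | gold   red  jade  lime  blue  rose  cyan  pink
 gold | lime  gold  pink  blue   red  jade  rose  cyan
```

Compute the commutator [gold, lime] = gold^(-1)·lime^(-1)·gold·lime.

Identity is jade; from the table gold^(-1) = blue and lime^(-1) = red.
blue·red = pink
pink·gold = lime
lime·lime = cyan
(Structurally, Γ here is isomorphic to the quaternion group Q_8.)

cyan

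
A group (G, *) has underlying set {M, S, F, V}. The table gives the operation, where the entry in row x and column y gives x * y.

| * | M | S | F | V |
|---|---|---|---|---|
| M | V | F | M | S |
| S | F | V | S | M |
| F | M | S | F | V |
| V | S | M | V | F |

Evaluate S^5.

S

S^1 = S
S^2 = S * S = V
S^3 = V * S = M
S^4 = M * S = F
S^5 = F * S = S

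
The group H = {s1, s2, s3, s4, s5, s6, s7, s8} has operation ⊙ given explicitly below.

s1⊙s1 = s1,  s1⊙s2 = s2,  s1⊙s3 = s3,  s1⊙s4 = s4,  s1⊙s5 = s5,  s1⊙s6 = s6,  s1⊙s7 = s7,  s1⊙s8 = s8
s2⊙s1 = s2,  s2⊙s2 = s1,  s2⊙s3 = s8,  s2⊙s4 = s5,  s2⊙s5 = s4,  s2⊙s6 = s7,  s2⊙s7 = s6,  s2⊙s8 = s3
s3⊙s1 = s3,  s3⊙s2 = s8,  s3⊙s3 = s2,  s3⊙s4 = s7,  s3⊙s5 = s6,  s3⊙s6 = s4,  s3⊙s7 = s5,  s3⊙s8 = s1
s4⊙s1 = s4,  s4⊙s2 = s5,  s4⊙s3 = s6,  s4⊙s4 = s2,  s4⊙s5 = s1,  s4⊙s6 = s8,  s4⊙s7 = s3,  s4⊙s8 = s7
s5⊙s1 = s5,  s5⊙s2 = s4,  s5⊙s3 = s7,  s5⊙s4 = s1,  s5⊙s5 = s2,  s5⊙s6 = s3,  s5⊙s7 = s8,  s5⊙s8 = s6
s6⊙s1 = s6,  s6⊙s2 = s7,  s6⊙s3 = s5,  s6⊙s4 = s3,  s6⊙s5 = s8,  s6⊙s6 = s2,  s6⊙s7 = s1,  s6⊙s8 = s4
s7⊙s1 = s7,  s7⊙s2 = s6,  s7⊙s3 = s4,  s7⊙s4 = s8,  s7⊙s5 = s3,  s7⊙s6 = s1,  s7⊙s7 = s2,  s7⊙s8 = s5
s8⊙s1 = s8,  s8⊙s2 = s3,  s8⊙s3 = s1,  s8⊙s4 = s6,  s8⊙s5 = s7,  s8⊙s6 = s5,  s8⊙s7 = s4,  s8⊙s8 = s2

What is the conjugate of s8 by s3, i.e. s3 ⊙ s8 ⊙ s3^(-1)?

The identity is s1. In row s3, the entry s1 sits in column s8, so s3^(-1) = s8.
s3 ⊙ s8 = s1
s1 ⊙ s8 = s8

s8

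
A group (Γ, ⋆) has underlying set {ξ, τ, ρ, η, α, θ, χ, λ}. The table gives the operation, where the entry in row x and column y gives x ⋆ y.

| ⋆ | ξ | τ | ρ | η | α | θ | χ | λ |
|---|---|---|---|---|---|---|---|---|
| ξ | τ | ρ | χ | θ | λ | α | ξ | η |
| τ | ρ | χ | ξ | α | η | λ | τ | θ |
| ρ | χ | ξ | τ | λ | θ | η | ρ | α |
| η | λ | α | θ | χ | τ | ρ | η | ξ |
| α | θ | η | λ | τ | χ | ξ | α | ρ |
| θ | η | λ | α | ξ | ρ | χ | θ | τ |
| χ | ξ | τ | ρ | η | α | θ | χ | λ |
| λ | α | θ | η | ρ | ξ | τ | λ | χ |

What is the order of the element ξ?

The identity element is χ (its row matches the header).
ξ^1 = ξ
ξ^2 = ξ ⋆ ξ = τ
ξ^3 = τ ⋆ ξ = ρ
ξ^4 = ρ ⋆ ξ = χ
The first power of ξ equal to the identity is ξ^4, so ord(ξ) = 4.

4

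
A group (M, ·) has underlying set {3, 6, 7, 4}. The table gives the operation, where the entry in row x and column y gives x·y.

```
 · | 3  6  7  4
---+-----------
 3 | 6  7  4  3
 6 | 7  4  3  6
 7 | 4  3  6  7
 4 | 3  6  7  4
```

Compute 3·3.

6

Read row 3, column 3: 3·3 = 6.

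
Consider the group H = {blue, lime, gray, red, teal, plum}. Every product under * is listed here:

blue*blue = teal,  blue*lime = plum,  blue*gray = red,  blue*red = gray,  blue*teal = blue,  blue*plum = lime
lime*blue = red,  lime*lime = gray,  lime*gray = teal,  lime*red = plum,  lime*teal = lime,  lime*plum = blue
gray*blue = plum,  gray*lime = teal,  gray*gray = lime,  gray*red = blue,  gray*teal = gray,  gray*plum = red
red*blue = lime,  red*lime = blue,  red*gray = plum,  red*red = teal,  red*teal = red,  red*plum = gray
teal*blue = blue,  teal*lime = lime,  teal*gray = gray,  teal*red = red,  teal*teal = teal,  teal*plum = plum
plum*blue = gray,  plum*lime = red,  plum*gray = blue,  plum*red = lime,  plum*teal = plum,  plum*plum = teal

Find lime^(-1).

First locate the identity: row teal matches the header, so teal is the identity.
Scan row lime for teal: lime*gray = teal. Hence lime^(-1) = gray.
(Structurally, H here is isomorphic to the symmetric group S_3.)

gray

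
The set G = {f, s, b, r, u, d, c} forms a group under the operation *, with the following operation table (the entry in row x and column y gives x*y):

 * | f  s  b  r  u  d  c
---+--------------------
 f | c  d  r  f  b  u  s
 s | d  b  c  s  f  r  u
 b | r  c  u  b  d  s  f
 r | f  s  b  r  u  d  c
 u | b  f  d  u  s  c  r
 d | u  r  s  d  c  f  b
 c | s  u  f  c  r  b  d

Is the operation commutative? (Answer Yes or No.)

Yes

Check whether the table is symmetric across its main diagonal.
Every entry (row x, col y) equals the entry (row y, col x), so G is abelian.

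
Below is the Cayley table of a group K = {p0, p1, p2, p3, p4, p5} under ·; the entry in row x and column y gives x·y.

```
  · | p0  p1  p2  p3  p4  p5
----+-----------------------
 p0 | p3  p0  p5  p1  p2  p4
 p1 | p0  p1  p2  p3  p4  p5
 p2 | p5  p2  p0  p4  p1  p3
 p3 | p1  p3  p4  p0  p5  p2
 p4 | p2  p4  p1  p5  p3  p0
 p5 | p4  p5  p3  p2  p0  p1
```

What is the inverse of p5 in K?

p5

First locate the identity: row p1 matches the header, so p1 is the identity.
Scan row p5 for p1: p5·p5 = p1. Hence p5^(-1) = p5.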